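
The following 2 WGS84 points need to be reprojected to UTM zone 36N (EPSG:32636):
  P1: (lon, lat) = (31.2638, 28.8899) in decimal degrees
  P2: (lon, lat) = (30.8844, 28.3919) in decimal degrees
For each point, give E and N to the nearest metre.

P1: E 330701 m, N 3197027 m; P2: E 292720 m, N 3142437 m

UTM zone 36N: λ₀ = 33°, k₀ = 0.9996.
P1 (28.8899°, 31.2638°) → (330701.432, 3197027.083) m.
P2 (28.3919°, 30.8844°) → (292720.292, 3142436.567) m.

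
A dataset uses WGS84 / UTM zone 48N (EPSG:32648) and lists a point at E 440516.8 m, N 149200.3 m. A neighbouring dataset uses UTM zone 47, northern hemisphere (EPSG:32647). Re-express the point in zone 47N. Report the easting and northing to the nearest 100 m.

UTM 48N → geographic: φ = 1.34980026°, λ = 104.46529992°.
UTM 47N (λ₀ = 99°) forward: E = 1108912.725 m, N = 149879.452 m.

E 1108900 m, N 149900 m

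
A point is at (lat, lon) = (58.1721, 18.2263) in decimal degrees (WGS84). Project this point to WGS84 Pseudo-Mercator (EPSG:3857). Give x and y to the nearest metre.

x 2028942 m, y 8003558 m

Web Mercator is spherical with R = a = 6378137 m.
x = R·λ = 6378137 × 0.318108945 = 2028942.435 m.
y = R·ln tan(π/4 + φ/2) = 6378137 × 1.254842534 = 8003557.598 m.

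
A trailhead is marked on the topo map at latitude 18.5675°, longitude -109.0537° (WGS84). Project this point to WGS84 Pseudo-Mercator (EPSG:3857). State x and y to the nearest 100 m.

x -12139800 m, y 2104100 m

Web Mercator is spherical with R = a = 6378137 m.
x = R·λ = 6378137 × -1.903346126 = -12139802.353 m.
y = R·ln tan(π/4 + φ/2) = 6378137 × 0.329889688 = 2104081.627 m.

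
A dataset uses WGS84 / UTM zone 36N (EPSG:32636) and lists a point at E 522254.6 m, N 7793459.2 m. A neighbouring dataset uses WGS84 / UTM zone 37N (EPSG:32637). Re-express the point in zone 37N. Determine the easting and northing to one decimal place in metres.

E 296167.4 m, N 7802416.5 m

UTM 36N → geographic: φ = 70.24639959°, λ = 33.58999879°.
UTM 37N (λ₀ = 39°) forward: E = 296167.448 m, N = 7802416.531 m.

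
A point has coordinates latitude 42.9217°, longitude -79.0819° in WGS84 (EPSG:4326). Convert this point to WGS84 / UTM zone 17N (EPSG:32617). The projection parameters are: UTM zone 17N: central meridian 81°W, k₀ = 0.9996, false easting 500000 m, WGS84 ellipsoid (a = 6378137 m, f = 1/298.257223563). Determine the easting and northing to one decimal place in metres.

Zone 17 central meridian λ₀ = 6×17 − 183 = -81°; Δλ = +1.9181°.
Transverse Mercator on WGS84 with k₀ = 0.9996 gives E = 656541.714 m, N = 4753904.532 m.

E 656541.7 m, N 4753904.5 m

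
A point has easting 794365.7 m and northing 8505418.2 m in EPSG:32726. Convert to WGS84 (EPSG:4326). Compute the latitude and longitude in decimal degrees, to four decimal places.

lat -13.5047°, lon -24.2808°

Zone 26S: λ₀ = -27°, k₀ = 0.9996, false easting 500000 m, false northing 10000000 m.
Meridian distance M = (N − FN)/k₀ = -1495179.9 m.
Inverse transverse Mercator on WGS84 gives φ = -13.50470003°, λ = -24.28079956°.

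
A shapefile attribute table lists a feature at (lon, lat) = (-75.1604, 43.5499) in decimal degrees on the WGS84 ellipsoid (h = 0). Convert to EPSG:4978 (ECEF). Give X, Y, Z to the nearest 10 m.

X 1185830 m, Y -4475650 m, Z 4371980 m

WGS84: a = 6378137 m, e² = 0.006694380; N(φ) = a/√(1−e²sin²φ) = 6388295.549 m.
X = (N+h)·cosφ·cosλ = 1185826.470 m; Y = (N+h)·cosφ·sinλ = -4475645.626 m; Z = (N(1−e²)+h)·sinφ = 4371981.606 m.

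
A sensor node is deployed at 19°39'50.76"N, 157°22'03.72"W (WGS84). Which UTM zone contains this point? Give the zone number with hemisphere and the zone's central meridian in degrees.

Zone 4N, central meridian -159°

UTM zone = ⌊(λ + 180)/6⌋ + 1; -157.3677° ∈ [-162°, -156°) → zone 4.
Hemisphere: N (φ ≥ 0).
Central meridian λ₀ = 6×4 − 183 = -159°.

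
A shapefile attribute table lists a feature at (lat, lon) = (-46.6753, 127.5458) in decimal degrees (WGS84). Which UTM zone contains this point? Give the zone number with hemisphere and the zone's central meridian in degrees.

UTM zone = ⌊(λ + 180)/6⌋ + 1; 127.5458° ∈ [126°, 132°) → zone 52.
Hemisphere: S (φ < 0).
Central meridian λ₀ = 6×52 − 183 = 129°.

Zone 52S, central meridian 129°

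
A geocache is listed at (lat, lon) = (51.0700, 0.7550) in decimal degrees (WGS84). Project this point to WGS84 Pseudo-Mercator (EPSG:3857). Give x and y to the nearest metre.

x 84046 m, y 6633685 m

Web Mercator is spherical with R = a = 6378137 m.
x = R·λ = 6378137 × 0.013177236 = 84046.216 m.
y = R·ln tan(π/4 + φ/2) = 6378137 × 1.040066287 = 6633685.265 m.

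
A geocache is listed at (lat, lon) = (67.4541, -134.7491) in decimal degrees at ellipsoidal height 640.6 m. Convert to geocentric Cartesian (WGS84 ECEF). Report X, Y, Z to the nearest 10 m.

X -1726770 m, Y -1741960 m, Z 5868610 m

WGS84: a = 6378137 m, e² = 0.006694380; N(φ) = a/√(1−e²sin²φ) = 6396425.630 m.
X = (N+h)·cosφ·cosλ = -1726769.470 m; Y = (N+h)·cosφ·sinλ = -1741959.238 m; Z = (N(1−e²)+h)·sinφ = 5868608.035 m.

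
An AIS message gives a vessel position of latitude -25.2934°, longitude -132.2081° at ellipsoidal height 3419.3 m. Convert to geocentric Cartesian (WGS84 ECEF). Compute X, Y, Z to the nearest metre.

X -3878645 m, Y -4276335 m, Z -2709956 m

WGS84: a = 6378137 m, e² = 0.006694380; N(φ) = a/√(1−e²sin²φ) = 6382037.715 m.
X = (N+h)·cosφ·cosλ = -3878645.418 m; Y = (N+h)·cosφ·sinλ = -4276334.861 m; Z = (N(1−e²)+h)·sinφ = -2709956.353 m.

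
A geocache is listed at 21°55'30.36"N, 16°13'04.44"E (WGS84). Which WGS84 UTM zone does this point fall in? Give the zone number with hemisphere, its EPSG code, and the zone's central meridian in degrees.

UTM zone = ⌊(λ + 180)/6⌋ + 1; 16.2179° ∈ [12°, 18°) → zone 33.
Hemisphere: N (φ ≥ 0).
Central meridian λ₀ = 6×33 − 183 = 15°.
EPSG code: 32633.

Zone 33N (EPSG:32633), central meridian 15°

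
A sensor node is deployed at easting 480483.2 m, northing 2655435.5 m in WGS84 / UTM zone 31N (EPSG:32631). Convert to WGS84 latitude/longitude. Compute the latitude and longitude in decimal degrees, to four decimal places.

lat 24.0108°, lon 2.8081°

Zone 31N: λ₀ = 3°, k₀ = 0.9996, false easting 500000 m.
Meridian distance M = (N − FN)/k₀ = 2656498.1 m.
Inverse transverse Mercator on WGS84 gives φ = 24.01079956°, λ = 2.80809951°.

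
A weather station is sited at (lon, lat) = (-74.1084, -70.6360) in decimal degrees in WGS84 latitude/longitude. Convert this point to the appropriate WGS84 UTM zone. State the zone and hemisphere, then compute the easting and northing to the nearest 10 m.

Zone 18S: E 532990 m, N 2162960 m

Longitude -74.1084° lies in the 6° band [-78°, -72°), giving zone 18; latitude is south of the equator, so 18S.
Zone 18 central meridian λ₀ = 6×18 − 183 = -75°; Δλ = +0.8916°.
Transverse Mercator on WGS84 with k₀ = 0.9996 gives E = 532993.222 m, N = 2162957.071 m.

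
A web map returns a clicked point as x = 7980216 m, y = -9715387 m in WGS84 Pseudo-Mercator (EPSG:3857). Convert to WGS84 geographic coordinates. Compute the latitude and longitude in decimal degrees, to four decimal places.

lat -65.4032°, lon 71.6875°

R = 6378137 m. λ = x/R = 71.68750003°.
φ = 2·arctan(exp(y/R)) − 90° = 2·arctan(0.21801) − 90° = -65.40320159°.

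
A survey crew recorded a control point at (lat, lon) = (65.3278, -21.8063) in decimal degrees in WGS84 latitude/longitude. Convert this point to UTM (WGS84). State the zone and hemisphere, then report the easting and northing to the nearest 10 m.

Zone 27N: E 462440 m, N 7245230 m

Longitude -21.8063° lies in the 6° band [-24°, -18°), giving zone 27; latitude is north of the equator, so 27N.
Zone 27 central meridian λ₀ = 6×27 − 183 = -21°; Δλ = -0.8063°.
Transverse Mercator on WGS84 with k₀ = 0.9996 gives E = 462444.962 m, N = 7245228.177 m.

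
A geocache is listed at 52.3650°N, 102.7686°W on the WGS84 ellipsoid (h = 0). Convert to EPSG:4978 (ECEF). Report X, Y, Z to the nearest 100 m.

WGS84: a = 6378137 m, e² = 0.006694380; N(φ) = a/√(1−e²sin²φ) = 6391567.847 m.
X = (N+h)·cosφ·cosλ = -862590.628 m; Y = (N+h)·cosφ·sinλ = -3806361.178 m; Z = (N(1−e²)+h)·sinφ = 5027705.617 m.

X -862600 m, Y -3806400 m, Z 5027700 m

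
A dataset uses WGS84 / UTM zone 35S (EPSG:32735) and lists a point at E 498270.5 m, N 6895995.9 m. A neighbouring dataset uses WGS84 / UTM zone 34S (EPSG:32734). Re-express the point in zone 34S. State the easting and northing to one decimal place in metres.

E 1088470.7 m, N 6881509.9 m

UTM 35S → geographic: φ = -28.06139983°, λ = 26.98239994°.
UTM 34S (λ₀ = 21°) forward: E = 1088470.668 m, N = 6881509.868 m.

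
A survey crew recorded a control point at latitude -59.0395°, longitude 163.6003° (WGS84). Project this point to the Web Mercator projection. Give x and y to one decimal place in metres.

Web Mercator is spherical with R = a = 6378137 m.
x = R·λ = 6378137 × 2.855363892 = 18211902.090 m.
y = R·ln tan(π/4 + φ/2) = 6378137 × -1.283906140 = -8188929.254 m.

x 18211902.1 m, y -8188929.3 m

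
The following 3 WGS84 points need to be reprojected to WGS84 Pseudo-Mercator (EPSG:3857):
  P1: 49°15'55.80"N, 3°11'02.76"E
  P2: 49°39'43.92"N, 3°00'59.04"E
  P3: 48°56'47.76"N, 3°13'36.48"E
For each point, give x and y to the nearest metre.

Web Mercator: x = R·λ, y = R·ln tan(π/4+φ/2), R = 6378137 m.
P1 (49.2655°, 3.1841°) → (354452.391, 6320031.852) m.
P2 (49.6622°, 3.0164°) → (335784.112, 6387979.059) m.
P3 (48.9466°, 3.2268°) → (359205.733, 6265805.384) m.

P1: x 354452 m, y 6320032 m; P2: x 335784 m, y 6387979 m; P3: x 359206 m, y 6265805 m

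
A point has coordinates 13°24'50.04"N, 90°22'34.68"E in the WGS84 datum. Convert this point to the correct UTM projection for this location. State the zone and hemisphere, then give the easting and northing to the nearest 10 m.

Zone 46N: E 215870 m, N 1484420 m

Longitude 90.3763° lies in the 6° band [90°, 96°), giving zone 46; latitude is north of the equator, so 46N.
Zone 46 central meridian λ₀ = 6×46 − 183 = 93°; Δλ = -2.6237°.
Transverse Mercator on WGS84 with k₀ = 0.9996 gives E = 215872.052 m, N = 1484418.027 m.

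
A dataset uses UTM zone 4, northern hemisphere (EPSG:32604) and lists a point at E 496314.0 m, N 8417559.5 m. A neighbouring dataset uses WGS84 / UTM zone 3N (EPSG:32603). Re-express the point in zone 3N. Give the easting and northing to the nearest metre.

E 659889 m, N 8425498 m

UTM 4N → geographic: φ = 75.84199966°, λ = -159.13500089°.
UTM 3N (λ₀ = -165°) forward: E = 659889.064 m, N = 8425497.890 m.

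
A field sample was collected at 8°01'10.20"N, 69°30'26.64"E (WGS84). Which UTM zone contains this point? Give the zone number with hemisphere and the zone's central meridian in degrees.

UTM zone = ⌊(λ + 180)/6⌋ + 1; 69.5074° ∈ [66°, 72°) → zone 42.
Hemisphere: N (φ ≥ 0).
Central meridian λ₀ = 6×42 − 183 = 69°.

Zone 42N, central meridian 69°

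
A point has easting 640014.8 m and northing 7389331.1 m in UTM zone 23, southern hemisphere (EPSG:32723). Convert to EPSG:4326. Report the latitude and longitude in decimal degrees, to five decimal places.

lat -23.60050°, lon -43.62770°

Zone 23S: λ₀ = -45°, k₀ = 0.9996, false easting 500000 m, false northing 10000000 m.
Meridian distance M = (N − FN)/k₀ = -2611713.6 m.
Inverse transverse Mercator on WGS84 gives φ = -23.60050031°, λ = -43.62769960°.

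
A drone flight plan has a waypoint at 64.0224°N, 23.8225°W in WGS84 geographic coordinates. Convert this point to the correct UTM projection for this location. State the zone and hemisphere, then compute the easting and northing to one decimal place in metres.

Zone 27N: E 362090.3 m, N 7102564.8 m

Longitude -23.8225° lies in the 6° band [-24°, -18°), giving zone 27; latitude is north of the equator, so 27N.
Zone 27 central meridian λ₀ = 6×27 − 183 = -21°; Δλ = -2.8225°.
Transverse Mercator on WGS84 with k₀ = 0.9996 gives E = 362090.314 m, N = 7102564.764 m.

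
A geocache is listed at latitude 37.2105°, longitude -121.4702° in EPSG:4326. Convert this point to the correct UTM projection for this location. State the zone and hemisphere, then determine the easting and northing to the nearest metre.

Zone 10N: E 635744 m, N 4119320 m

Longitude -121.4702° lies in the 6° band [-126°, -120°), giving zone 10; latitude is north of the equator, so 10N.
Zone 10 central meridian λ₀ = 6×10 − 183 = -123°; Δλ = +1.5298°.
Transverse Mercator on WGS84 with k₀ = 0.9996 gives E = 635743.818 m, N = 4119320.293 m.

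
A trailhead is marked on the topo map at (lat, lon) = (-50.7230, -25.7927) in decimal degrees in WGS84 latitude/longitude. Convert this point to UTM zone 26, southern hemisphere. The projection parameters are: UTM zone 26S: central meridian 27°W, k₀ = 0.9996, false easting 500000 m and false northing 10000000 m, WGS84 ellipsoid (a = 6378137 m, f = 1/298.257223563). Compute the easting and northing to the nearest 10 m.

Zone 26 central meridian λ₀ = 6×26 − 183 = -27°; Δλ = +1.2073°.
Transverse Mercator on WGS84 with k₀ = 0.9996 gives E = 585217.932 m, N = 4380282.773 m.

E 585220 m, N 4380280 m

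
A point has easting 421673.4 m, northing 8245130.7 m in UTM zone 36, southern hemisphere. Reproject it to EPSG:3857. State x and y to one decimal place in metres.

Unproject from UTM 36S (λ₀ = 33°) → φ = -15.87159969°, λ = 32.26840045°.
Web Mercator (R = 6378137 m): x = 3592101.907 m, y = -1789858.054 m.

x 3592101.9 m, y -1789858.1 m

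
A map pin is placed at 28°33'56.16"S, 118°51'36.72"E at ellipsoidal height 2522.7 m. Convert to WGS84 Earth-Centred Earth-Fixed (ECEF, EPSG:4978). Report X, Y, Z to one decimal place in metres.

WGS84: a = 6378137 m, e² = 0.006694380; N(φ) = a/√(1−e²sin²φ) = 6383023.839 m.
X = (N+h)·cosφ·cosλ = -2706950.144 m; Y = (N+h)·cosφ·sinλ = 4911692.666 m; Z = (N(1−e²)+h)·sinφ = -3032910.380 m.

X -2706950.1 m, Y 4911692.7 m, Z -3032910.4 m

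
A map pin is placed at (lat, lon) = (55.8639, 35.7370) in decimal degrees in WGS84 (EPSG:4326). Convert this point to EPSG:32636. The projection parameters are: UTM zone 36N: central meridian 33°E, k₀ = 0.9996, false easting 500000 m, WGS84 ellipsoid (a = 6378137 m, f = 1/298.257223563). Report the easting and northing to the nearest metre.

E 671276 m, N 6194319 m

Zone 36 central meridian λ₀ = 6×36 − 183 = 33°; Δλ = +2.7370°.
Transverse Mercator on WGS84 with k₀ = 0.9996 gives E = 671276.010 m, N = 6194319.312 m.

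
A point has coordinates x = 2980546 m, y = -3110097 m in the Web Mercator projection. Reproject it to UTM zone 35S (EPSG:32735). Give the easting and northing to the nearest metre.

Web Mercator inverse (R = 6378137 m) → φ = -26.89289696°, λ = 26.77470027°.
UTM 35S forward: E = 477625.672 m, N = 7025407.416 m.

E 477626 m, N 7025407 m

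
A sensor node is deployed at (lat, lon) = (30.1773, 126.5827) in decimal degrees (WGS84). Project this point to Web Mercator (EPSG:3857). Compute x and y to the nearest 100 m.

x 14091100 m, y 3526400 m

Web Mercator is spherical with R = a = 6378137 m.
x = R·λ = 6378137 × 2.209284891 = 14091121.707 m.
y = R·ln tan(π/4 + φ/2) = 6378137 × 0.552882531 = 3526360.525 m.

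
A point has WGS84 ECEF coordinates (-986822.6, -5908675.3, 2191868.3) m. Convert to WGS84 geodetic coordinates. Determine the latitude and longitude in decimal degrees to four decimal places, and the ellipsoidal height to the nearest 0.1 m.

lat 20.2215°, lon -99.4816°, h 3313.5 m

λ = atan2(Y, X) = -99.48160007°; p = √(X²+Y²) = 5990514.4 m.
Bowring's method on WGS84 (a = 6378137 m, b = 6356752.314 m) gives φ = 20.22149969°, h = 3313.528 m.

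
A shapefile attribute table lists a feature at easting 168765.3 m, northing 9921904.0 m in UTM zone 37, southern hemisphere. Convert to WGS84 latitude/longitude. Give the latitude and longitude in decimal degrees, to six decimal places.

lat -0.705600°, lon 36.024400°

Zone 37S: λ₀ = 39°, k₀ = 0.9996, false easting 500000 m, false northing 10000000 m.
Meridian distance M = (N − FN)/k₀ = -78127.3 m.
Inverse transverse Mercator on WGS84 gives φ = -0.70559969°, λ = 36.02440027°.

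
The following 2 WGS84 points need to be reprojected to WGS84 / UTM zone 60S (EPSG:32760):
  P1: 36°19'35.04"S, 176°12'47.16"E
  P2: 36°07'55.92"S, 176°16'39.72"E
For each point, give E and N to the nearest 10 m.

UTM zone 60S: λ₀ = 177°, k₀ = 0.9996.
P1 (-36.3264°, 176.2131°) → (429371.308, 5979560.706) m.
P2 (-36.1322°, 176.2777°) → (435009.114, 6001146.912) m.

P1: E 429370 m, N 5979560 m; P2: E 435010 m, N 6001150 m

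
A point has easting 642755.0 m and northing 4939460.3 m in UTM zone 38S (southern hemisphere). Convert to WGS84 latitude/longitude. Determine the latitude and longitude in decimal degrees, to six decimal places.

lat -45.683700°, lon 46.833200°

Zone 38S: λ₀ = 45°, k₀ = 0.9996, false easting 500000 m, false northing 10000000 m.
Meridian distance M = (N − FN)/k₀ = -5062564.7 m.
Inverse transverse Mercator on WGS84 gives φ = -45.68370040°, λ = 46.83319967°.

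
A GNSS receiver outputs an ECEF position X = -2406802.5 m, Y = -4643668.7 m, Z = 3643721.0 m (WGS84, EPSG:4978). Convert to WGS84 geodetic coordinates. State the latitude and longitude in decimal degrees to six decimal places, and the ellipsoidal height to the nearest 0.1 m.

lat 35.043700°, lon -117.397600°, h 3280.7 m

λ = atan2(Y, X) = -117.39760043°; p = √(X²+Y²) = 5230330.5 m.
Bowring's method on WGS84 (a = 6378137 m, b = 6356752.314 m) gives φ = 35.04370017°, h = 3280.711 m.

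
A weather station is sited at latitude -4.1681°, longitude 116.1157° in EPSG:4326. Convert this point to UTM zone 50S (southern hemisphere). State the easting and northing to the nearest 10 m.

Zone 50 central meridian λ₀ = 6×50 − 183 = 117°; Δλ = -0.8843°.
Transverse Mercator on WGS84 with k₀ = 0.9996 gives E = 401854.193 m, N = 9539236.510 m.

E 401850 m, N 9539240 m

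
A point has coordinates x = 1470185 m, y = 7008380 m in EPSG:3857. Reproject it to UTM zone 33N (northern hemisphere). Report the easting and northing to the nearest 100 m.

Web Mercator inverse (R = 6378137 m) → φ = 53.13700255°, λ = 13.20689656°.
UTM 33N forward: E = 380050.897 m, N = 5889013.005 m.

E 380100 m, N 5889000 m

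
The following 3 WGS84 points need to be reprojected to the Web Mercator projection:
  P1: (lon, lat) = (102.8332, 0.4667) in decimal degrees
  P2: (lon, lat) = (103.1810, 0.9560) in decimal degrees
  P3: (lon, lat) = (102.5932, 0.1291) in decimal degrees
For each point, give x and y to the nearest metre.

Web Mercator: x = R·λ, y = R·ln tan(π/4+φ/2), R = 6378137 m.
P1 (0.4667°, 102.8332°) → (11447339.461, 51953.381) m.
P2 (0.9560°, 103.1810°) → (11486056.380, 106426.372) m.
P3 (0.1291°, 102.5932°) → (11420622.783, 14371.358) m.

P1: x 11447339 m, y 51953 m; P2: x 11486056 m, y 106426 m; P3: x 11420623 m, y 14371 m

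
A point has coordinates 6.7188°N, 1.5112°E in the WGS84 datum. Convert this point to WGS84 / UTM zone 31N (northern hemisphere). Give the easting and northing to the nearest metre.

Zone 31 central meridian λ₀ = 6×31 − 183 = 3°; Δλ = -1.4888°.
Transverse Mercator on WGS84 with k₀ = 0.9996 gives E = 335445.907 m, N = 742913.536 m.

E 335446 m, N 742914 m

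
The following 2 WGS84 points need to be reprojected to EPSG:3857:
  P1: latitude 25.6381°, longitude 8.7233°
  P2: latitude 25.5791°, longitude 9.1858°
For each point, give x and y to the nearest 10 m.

P1: x 971070 m, y 2954330 m; P2: x 1022560 m, y 2947040 m

Web Mercator: x = R·λ, y = R·ln tan(π/4+φ/2), R = 6378137 m.
P1 (25.6381°, 8.7233°) → (971073.314, 2954326.683) m.
P2 (25.5791°, 9.1858°) → (1022558.579, 2947043.377) m.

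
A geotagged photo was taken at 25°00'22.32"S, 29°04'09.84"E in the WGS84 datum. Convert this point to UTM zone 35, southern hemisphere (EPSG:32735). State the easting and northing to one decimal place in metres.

Zone 35 central meridian λ₀ = 6×35 − 183 = 27°; Δλ = +2.0694°.
Transverse Mercator on WGS84 with k₀ = 0.9996 gives E = 708841.457 m, N = 7232771.017 m.

E 708841.5 m, N 7232771.0 m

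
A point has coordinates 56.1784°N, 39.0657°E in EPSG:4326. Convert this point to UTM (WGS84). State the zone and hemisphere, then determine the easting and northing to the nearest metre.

Zone 37N: E 504079 m, N 6225937 m

Longitude 39.0657° lies in the 6° band [36°, 42°), giving zone 37; latitude is north of the equator, so 37N.
Zone 37 central meridian λ₀ = 6×37 − 183 = 39°; Δλ = +0.0657°.
Transverse Mercator on WGS84 with k₀ = 0.9996 gives E = 504078.670 m, N = 6225937.256 m.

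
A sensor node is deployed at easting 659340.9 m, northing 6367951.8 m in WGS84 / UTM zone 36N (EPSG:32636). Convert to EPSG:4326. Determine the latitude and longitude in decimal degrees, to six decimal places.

Zone 36N: λ₀ = 33°, k₀ = 0.9996, false easting 500000 m.
Meridian distance M = (N − FN)/k₀ = 6370500.0 m.
Inverse transverse Mercator on WGS84 gives φ = 57.42629974°, λ = 35.65379942°.

lat 57.426300°, lon 35.653799°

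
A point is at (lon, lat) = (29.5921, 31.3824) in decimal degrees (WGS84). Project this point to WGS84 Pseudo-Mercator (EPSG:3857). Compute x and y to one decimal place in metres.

x 3294177.5 m, y 3682511.3 m

Web Mercator is spherical with R = a = 6378137 m.
x = R·λ = 6378137 × 0.516479578 = 3294177.504 m.
y = R·ln tan(π/4 + φ/2) = 6378137 × 0.577364719 = 3682511.278 m.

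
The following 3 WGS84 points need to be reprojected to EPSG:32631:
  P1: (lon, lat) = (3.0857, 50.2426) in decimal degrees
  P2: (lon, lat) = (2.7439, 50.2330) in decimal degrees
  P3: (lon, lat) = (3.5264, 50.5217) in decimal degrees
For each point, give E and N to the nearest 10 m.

UTM zone 31N: λ₀ = 3°, k₀ = 0.9996.
P1 (50.2426°, 3.0857°) → (506110.906, 5565608.160) m.
P2 (50.2330°, 2.7439°) → (481734.930, 5564568.608) m.
P3 (50.5217°, 3.5264°) → (537315.639, 5596770.626) m.

P1: E 506110 m, N 5565610 m; P2: E 481730 m, N 5564570 m; P3: E 537320 m, N 5596770 m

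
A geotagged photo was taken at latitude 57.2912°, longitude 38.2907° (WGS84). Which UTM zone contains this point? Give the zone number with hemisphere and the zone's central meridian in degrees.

UTM zone = ⌊(λ + 180)/6⌋ + 1; 38.2907° ∈ [36°, 42°) → zone 37.
Hemisphere: N (φ ≥ 0).
Central meridian λ₀ = 6×37 − 183 = 39°.

Zone 37N, central meridian 39°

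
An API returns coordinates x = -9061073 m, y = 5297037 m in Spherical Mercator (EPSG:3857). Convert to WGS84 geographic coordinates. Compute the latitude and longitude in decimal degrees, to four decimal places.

R = 6378137 m. λ = x/R = -81.39700366°.
φ = 2·arctan(exp(y/R)) − 90° = 2·arctan(2.29446) − 90° = 42.90180178°.

lat 42.9018°, lon -81.3970°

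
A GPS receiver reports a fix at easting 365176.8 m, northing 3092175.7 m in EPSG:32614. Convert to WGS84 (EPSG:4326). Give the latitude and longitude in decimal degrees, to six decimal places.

lat 27.947800°, lon -100.370500°

Zone 14N: λ₀ = -99°, k₀ = 0.9996, false easting 500000 m.
Meridian distance M = (N − FN)/k₀ = 3093413.1 m.
Inverse transverse Mercator on WGS84 gives φ = 27.94779968°, λ = -100.37050042°.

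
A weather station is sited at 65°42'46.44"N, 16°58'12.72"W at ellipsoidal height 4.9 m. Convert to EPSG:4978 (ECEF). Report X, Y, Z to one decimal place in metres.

X 2516164.1 m, Y -767837.8 m, Z 5790857.9 m

WGS84: a = 6378137 m, e² = 0.006694380; N(φ) = a/√(1−e²sin²φ) = 6395948.476 m.
X = (N+h)·cosφ·cosλ = 2516164.137 m; Y = (N+h)·cosφ·sinλ = -767837.802 m; Z = (N(1−e²)+h)·sinφ = 5790857.872 m.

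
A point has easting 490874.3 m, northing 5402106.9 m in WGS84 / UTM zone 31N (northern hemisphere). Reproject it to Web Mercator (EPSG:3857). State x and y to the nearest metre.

Unproject from UTM 31N (λ₀ = 3°) → φ = 48.77189973°, λ = 2.87580015°.
Web Mercator (R = 6378137 m): x = 320132.609 m, y = 6236245.807 m.

x 320133 m, y 6236246 m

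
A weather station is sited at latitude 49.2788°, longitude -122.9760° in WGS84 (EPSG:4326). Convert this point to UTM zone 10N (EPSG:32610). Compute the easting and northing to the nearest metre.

E 501746 m, N 5458450 m

Zone 10 central meridian λ₀ = 6×10 − 183 = -123°; Δλ = +0.0240°.
Transverse Mercator on WGS84 with k₀ = 0.9996 gives E = 501745.602 m, N = 5458449.683 m.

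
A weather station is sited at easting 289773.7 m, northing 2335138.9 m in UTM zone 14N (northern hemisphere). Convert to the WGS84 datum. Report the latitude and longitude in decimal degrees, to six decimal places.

lat 21.105300°, lon -101.023900°

Zone 14N: λ₀ = -99°, k₀ = 0.9996, false easting 500000 m.
Meridian distance M = (N − FN)/k₀ = 2336073.3 m.
Inverse transverse Mercator on WGS84 gives φ = 21.10529981°, λ = -101.02390047°.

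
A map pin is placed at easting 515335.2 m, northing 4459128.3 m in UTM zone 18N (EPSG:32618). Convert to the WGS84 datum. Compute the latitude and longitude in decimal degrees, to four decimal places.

lat 40.2825°, lon -74.8196°

Zone 18N: λ₀ = -75°, k₀ = 0.9996, false easting 500000 m.
Meridian distance M = (N − FN)/k₀ = 4460912.7 m.
Inverse transverse Mercator on WGS84 gives φ = 40.28249971°, λ = -74.81960057°.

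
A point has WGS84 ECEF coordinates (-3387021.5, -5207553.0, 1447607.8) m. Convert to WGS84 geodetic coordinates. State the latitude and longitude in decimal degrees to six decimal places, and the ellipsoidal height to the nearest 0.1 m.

lat 13.202800°, lon -123.040200°, h 1534.7 m

λ = atan2(Y, X) = -123.04020035°; p = √(X²+Y²) = 6212127.1 m.
Bowring's method on WGS84 (a = 6378137 m, b = 6356752.314 m) gives φ = 13.20280041°, h = 1534.691 m.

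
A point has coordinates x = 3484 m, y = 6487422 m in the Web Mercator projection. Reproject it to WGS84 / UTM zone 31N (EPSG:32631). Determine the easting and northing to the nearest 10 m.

Web Mercator inverse (R = 6378137 m) → φ = 50.23700182°, λ = 0.03129730°.
UTM 31N forward: E = 288306.658 m, N = 5569199.677 m.

E 288310 m, N 5569200 m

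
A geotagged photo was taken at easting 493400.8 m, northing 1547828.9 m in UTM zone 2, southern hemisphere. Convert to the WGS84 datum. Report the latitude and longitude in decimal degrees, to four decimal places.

lat -76.1521°, lon -171.2470°

Zone 2S: λ₀ = -171°, k₀ = 0.9996, false easting 500000 m, false northing 10000000 m.
Meridian distance M = (N − FN)/k₀ = -8455553.3 m.
Inverse transverse Mercator on WGS84 gives φ = -76.15209998°, λ = -171.24699915°.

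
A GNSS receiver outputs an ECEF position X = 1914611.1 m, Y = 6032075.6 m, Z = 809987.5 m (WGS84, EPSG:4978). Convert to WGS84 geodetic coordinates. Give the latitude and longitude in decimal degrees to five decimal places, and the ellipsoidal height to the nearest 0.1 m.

lat 7.34210°, lon 72.39030°, h 2472.0 m

λ = atan2(Y, X) = 72.39030024°; p = √(X²+Y²) = 6328639.0 m.
Bowring's method on WGS84 (a = 6378137 m, b = 6356752.314 m) gives φ = 7.34209989°, h = 2472.013 m.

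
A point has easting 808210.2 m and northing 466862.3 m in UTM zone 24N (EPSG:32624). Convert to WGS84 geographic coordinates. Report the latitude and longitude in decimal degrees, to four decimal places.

Zone 24N: λ₀ = -39°, k₀ = 0.9996, false easting 500000 m.
Meridian distance M = (N − FN)/k₀ = 467049.1 m.
Inverse transverse Mercator on WGS84 gives φ = 4.21880045°, λ = -36.22380000°.

lat 4.2188°, lon -36.2238°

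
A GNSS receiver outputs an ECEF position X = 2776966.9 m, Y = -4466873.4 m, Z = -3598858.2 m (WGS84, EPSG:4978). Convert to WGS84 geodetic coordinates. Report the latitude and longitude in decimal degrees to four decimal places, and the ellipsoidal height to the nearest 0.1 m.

λ = atan2(Y, X) = -58.13160012°; p = √(X²+Y²) = 5259705.6 m.
Bowring's method on WGS84 (a = 6378137 m, b = 6356752.314 m) gives φ = -34.56070042°, h = 1796.168 m.

lat -34.5607°, lon -58.1316°, h 1796.2 m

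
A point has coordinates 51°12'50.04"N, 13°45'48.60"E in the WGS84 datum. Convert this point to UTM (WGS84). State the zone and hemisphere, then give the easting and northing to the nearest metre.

Zone 33N: E 413636 m, N 5674338 m

Longitude 13.7635° lies in the 6° band [12°, 18°), giving zone 33; latitude is north of the equator, so 33N.
Zone 33 central meridian λ₀ = 6×33 − 183 = 15°; Δλ = -1.2365°.
Transverse Mercator on WGS84 with k₀ = 0.9996 gives E = 413636.274 m, N = 5674338.277 m.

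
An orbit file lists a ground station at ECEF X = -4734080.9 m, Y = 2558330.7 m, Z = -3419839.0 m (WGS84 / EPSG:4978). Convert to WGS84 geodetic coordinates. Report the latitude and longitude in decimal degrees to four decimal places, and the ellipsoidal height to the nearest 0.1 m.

lat -32.6113°, lon 151.6129°, h 3919.8 m

λ = atan2(Y, X) = 151.61289985°; p = √(X²+Y²) = 5381131.7 m.
Bowring's method on WGS84 (a = 6378137 m, b = 6356752.314 m) gives φ = -32.61129973°, h = 3919.756 m.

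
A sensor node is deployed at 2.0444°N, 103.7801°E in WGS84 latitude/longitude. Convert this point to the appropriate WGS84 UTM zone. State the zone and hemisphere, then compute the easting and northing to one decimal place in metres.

Longitude 103.7801° lies in the 6° band [102°, 108°), giving zone 48; latitude is north of the equator, so 48N.
Zone 48 central meridian λ₀ = 6×48 − 183 = 105°; Δλ = -1.2199°.
Transverse Mercator on WGS84 with k₀ = 0.9996 gives E = 364331.205 m, N = 226020.118 m.

Zone 48N: E 364331.2 m, N 226020.1 m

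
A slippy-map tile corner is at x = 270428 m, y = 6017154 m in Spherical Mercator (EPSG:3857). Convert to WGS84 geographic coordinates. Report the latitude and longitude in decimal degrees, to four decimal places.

R = 6378137 m. λ = x/R = 2.42929606°.
φ = 2·arctan(exp(y/R)) − 90° = 2·arctan(2.56871) − 90° = 47.45799763°.

lat 47.4580°, lon 2.4293°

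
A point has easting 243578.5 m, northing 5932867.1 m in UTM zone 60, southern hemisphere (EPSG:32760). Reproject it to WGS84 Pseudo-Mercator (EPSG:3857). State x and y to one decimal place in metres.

Unproject from UTM 60S (λ₀ = 177°) → φ = -36.71529971°, λ = 174.12909963°.
Web Mercator (R = 6378137 m): x = 19383962.703 m, y = -4399497.186 m.

x 19383962.7 m, y -4399497.2 m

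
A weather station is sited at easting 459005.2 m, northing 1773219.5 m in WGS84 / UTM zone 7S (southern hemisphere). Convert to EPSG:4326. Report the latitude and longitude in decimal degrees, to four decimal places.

lat -74.1280°, lon -142.3430°

Zone 7S: λ₀ = -141°, k₀ = 0.9996, false easting 500000 m, false northing 10000000 m.
Meridian distance M = (N − FN)/k₀ = -8230072.5 m.
Inverse transverse Mercator on WGS84 gives φ = -74.12800017°, λ = -142.34299950°.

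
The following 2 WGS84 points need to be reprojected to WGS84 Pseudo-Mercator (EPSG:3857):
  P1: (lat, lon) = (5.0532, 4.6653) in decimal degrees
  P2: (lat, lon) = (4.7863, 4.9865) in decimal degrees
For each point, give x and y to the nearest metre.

P1: x 519339 m, y 563250 m; P2: x 555095 m, y 533429 m

Web Mercator: x = R·λ, y = R·ln tan(π/4+φ/2), R = 6378137 m.
P1 (5.0532°, 4.6653°) → (519338.820, 563250.318) m.
P2 (4.7863°, 4.9865°) → (555094.641, 533429.252) m.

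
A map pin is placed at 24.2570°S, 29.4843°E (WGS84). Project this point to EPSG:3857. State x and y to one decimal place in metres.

x 3282177.3 m, y -2784756.1 m

Web Mercator is spherical with R = a = 6378137 m.
x = R·λ = 6378137 × 0.514598113 = 3282177.262 m.
y = R·ln tan(π/4 + φ/2) = 6378137 × -0.436609639 = -2784756.096 m.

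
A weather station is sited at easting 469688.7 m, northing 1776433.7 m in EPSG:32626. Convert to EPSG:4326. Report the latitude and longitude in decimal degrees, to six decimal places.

Zone 26N: λ₀ = -27°, k₀ = 0.9996, false easting 500000 m.
Meridian distance M = (N − FN)/k₀ = 1777144.6 m.
Inverse transverse Mercator on WGS84 gives φ = 16.06760016°, λ = -27.28339999°.

lat 16.067600°, lon -27.283400°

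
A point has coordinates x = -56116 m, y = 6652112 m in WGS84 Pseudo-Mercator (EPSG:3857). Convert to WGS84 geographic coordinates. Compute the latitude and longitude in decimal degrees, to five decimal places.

R = 6378137 m. λ = x/R = -0.50409860°.
φ = 2·arctan(exp(y/R)) − 90° = 2·arctan(2.83759) − 90° = 51.17389742°.

lat 51.17390°, lon -0.50410°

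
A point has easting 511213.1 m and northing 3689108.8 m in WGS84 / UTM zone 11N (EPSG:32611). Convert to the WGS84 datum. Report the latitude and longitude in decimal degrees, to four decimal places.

lat 33.3411°, lon -116.8795°

Zone 11N: λ₀ = -117°, k₀ = 0.9996, false easting 500000 m.
Meridian distance M = (N − FN)/k₀ = 3690585.0 m.
Inverse transverse Mercator on WGS84 gives φ = 33.34109964°, λ = -116.87949997°.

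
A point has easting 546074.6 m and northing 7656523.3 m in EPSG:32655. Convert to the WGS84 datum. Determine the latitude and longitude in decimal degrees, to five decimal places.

Zone 55N: λ₀ = 147°, k₀ = 0.9996, false easting 500000 m.
Meridian distance M = (N − FN)/k₀ = 7659587.1 m.
Inverse transverse Mercator on WGS84 gives φ = 69.01550008°, λ = 148.15290091°.

lat 69.01550°, lon 148.15290°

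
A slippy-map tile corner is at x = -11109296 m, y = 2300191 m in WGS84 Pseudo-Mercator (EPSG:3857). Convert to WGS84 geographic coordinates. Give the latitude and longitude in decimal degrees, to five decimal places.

lat 20.22910°, lon -99.79650°

R = 6378137 m. λ = x/R = -99.79650393°.
φ = 2·arctan(exp(y/R)) − 90° = 2·arctan(1.43424) − 90° = 20.22910162°.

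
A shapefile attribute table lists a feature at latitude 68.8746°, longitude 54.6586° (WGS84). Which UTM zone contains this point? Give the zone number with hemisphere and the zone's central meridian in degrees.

UTM zone = ⌊(λ + 180)/6⌋ + 1; 54.6586° ∈ [54°, 60°) → zone 40.
Hemisphere: N (φ ≥ 0).
Central meridian λ₀ = 6×40 − 183 = 57°.

Zone 40N, central meridian 57°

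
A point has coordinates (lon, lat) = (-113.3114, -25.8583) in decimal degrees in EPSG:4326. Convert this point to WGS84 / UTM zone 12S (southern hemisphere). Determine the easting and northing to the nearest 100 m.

E 268400 m, N 7138000 m

Zone 12 central meridian λ₀ = 6×12 − 183 = -111°; Δλ = -2.3114°.
Transverse Mercator on WGS84 with k₀ = 0.9996 gives E = 268364.473 m, N = 7137969.859 m.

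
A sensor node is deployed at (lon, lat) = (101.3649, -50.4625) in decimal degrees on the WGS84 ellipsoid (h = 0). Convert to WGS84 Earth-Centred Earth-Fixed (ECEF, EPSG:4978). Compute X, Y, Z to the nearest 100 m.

WGS84: a = 6378137 m, e² = 0.006694380; N(φ) = a/√(1−e²sin²φ) = 6390872.518 m.
X = (N+h)·cosφ·cosλ = -801690.332 m; Y = (N+h)·cosφ·sinλ = 3988550.178 m; Z = (N(1−e²)+h)·sinφ = -4895698.148 m.

X -801700 m, Y 3988600 m, Z -4895700 m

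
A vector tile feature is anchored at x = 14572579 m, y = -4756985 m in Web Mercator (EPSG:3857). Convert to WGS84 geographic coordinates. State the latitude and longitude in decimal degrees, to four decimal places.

R = 6378137 m. λ = x/R = 130.90770445°.
φ = 2·arctan(exp(y/R)) − 90° = 2·arctan(0.47434) − 90° = -39.24610108°.

lat -39.2461°, lon 130.9077°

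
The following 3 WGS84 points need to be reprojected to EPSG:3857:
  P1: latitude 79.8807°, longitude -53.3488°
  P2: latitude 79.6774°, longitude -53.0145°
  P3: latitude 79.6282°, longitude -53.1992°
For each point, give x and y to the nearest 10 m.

Web Mercator: x = R·λ, y = R·ln tan(π/4+φ/2), R = 6378137 m.
P1 (79.8807°, -53.3488°) → (-5938761.250, 15462680.210) m.
P2 (79.6774°, -53.0145°) → (-5901547.145, 15335136.203) m.
P3 (79.6282°, -53.1992°) → (-5922107.855, 15304643.203) m.

P1: x -5938760 m, y 15462680 m; P2: x -5901550 m, y 15335140 m; P3: x -5922110 m, y 15304640 m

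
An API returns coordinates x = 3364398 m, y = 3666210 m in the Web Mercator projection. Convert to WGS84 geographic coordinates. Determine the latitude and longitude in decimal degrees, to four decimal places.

R = 6378137 m. λ = x/R = 30.22290145°.
φ = 2·arctan(exp(y/R)) − 90° = 2·arctan(1.77679) − 90° = 31.25730213°.

lat 31.2573°, lon 30.2229°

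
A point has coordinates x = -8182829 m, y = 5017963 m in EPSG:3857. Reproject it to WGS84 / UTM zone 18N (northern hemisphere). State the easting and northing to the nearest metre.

Web Mercator inverse (R = 6378137 m) → φ = 41.03809979°, λ = -73.50760358°.
UTM 18N forward: E = 625442.506 m, N = 4544059.278 m.

E 625443 m, N 4544059 m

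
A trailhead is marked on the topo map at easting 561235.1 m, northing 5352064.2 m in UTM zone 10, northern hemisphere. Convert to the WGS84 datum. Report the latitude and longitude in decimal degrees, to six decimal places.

lat 48.318800°, lon -122.174000°

Zone 10N: λ₀ = -123°, k₀ = 0.9996, false easting 500000 m.
Meridian distance M = (N − FN)/k₀ = 5354205.9 m.
Inverse transverse Mercator on WGS84 gives φ = 48.31880020°, λ = -122.17399959°.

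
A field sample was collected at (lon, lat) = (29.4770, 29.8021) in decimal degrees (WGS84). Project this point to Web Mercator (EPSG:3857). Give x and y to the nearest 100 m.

x 3281400 m, y 3478100 m

Web Mercator is spherical with R = a = 6378137 m.
x = R·λ = 6378137 × 0.514470704 = 3281364.630 m.
y = R·ln tan(π/4 + φ/2) = 6378137 × 0.545321765 = 3478136.924 m.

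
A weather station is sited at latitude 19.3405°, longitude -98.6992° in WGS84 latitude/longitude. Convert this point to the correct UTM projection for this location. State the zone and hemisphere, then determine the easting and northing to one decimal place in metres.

Zone 14N: E 531594.3 m, N 2138531.2 m

Longitude -98.6992° lies in the 6° band [-102°, -96°), giving zone 14; latitude is north of the equator, so 14N.
Zone 14 central meridian λ₀ = 6×14 − 183 = -99°; Δλ = +0.3008°.
Transverse Mercator on WGS84 with k₀ = 0.9996 gives E = 531594.329 m, N = 2138531.188 m.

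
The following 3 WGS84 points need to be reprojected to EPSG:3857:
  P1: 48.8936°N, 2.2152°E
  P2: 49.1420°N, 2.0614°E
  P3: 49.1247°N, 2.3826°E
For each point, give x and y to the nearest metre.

Web Mercator: x = R·λ, y = R·ln tan(π/4+φ/2), R = 6378137 m.
P1 (48.8936°, 2.2152°) → (246594.936, 6256826.786) m.
P2 (49.1420°, 2.0614°) → (229473.998, 6298990.260) m.
P3 (49.1247°, 2.3826°) → (265229.819, 6296046.924) m.

P1: x 246595 m, y 6256827 m; P2: x 229474 m, y 6298990 m; P3: x 265230 m, y 6296047 m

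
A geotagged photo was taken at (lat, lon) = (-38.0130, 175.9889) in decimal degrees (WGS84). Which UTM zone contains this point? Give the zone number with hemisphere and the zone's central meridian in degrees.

UTM zone = ⌊(λ + 180)/6⌋ + 1; 175.9889° ∈ [174°, 180°) → zone 60.
Hemisphere: S (φ < 0).
Central meridian λ₀ = 6×60 − 183 = 177°.

Zone 60S, central meridian 177°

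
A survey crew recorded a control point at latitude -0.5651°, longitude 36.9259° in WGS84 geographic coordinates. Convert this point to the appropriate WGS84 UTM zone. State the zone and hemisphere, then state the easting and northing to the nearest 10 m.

Zone 37S: E 269160 m, N 9937500 m

Longitude 36.9259° lies in the 6° band [36°, 42°), giving zone 37; latitude is south of the equator, so 37S.
Zone 37 central meridian λ₀ = 6×37 − 183 = 39°; Δλ = -2.0741°.
Transverse Mercator on WGS84 with k₀ = 0.9996 gives E = 269164.998 m, N = 9937498.230 m.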